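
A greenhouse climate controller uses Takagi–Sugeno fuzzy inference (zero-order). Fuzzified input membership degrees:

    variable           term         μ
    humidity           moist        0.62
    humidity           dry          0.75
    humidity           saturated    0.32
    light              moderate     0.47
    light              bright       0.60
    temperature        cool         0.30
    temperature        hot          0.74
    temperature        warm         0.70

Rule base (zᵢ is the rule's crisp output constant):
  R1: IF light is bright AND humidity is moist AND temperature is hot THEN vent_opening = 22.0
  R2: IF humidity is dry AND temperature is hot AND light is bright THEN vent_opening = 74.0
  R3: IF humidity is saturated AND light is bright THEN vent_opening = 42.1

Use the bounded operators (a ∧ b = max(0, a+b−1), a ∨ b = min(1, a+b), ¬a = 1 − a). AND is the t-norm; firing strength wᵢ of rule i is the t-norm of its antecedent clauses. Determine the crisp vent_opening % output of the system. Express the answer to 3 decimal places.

74.000

R1 (z=22.0): bright=0.60, moist=0.62, hot=0.74; AND[max(0, a+b−1)] → w = 0.00
R2 (z=74.0): dry=0.75, hot=0.74, bright=0.60; AND[max(0, a+b−1)] → w = 0.09
R3 (z=42.1): saturated=0.32, bright=0.60; AND[max(0, a+b−1)] → w = 0.00
Weighted average = (0.00·22.0 + 0.09·74.0 + 0.00·42.1) / (0.00 + 0.09 + 0.00)
  = 6.6600 / 0.0900 = 74.000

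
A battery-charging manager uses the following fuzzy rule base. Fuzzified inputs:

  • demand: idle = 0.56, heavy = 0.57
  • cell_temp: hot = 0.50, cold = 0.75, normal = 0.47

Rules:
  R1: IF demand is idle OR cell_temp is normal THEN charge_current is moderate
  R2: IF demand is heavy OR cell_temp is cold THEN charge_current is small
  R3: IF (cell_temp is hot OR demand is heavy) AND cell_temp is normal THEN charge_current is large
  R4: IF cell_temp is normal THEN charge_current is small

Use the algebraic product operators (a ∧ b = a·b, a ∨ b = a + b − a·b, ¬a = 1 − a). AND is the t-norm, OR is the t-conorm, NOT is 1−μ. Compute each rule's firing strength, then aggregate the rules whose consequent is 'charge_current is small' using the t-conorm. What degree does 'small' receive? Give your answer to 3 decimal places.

R1: idle=0.56, normal=0.47; OR[a + b − a·b] → w = 0.7668
R2: heavy=0.57, cold=0.75; OR[a + b − a·b] → w = 0.8925
R3: (hot=0.50 OR heavy=0.57) = 0.7850; AND[a·b] with normal=0.47 → w = 0.3689
R4: normal=0.47 → w = 0.4700
Rules with consequent 'small': {R2, R4} → strengths 0.8925, 0.4700
Aggregate via t-conorm [a + b − a·b]: 0.9430

0.943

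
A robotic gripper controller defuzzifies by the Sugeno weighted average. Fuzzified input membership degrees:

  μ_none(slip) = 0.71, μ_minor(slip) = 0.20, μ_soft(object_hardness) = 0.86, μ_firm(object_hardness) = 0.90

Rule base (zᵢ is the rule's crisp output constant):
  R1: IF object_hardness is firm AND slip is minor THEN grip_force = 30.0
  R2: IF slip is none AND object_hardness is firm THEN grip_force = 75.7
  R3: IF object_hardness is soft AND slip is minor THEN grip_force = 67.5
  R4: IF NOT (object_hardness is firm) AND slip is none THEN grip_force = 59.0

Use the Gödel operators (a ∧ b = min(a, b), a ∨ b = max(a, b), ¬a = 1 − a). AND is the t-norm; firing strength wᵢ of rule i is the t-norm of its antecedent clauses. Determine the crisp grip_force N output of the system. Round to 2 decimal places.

R1 (z=30.0): firm=0.90, minor=0.20; AND[min(a, b)] → w = 0.20
R2 (z=75.7): none=0.71, firm=0.90; AND[min(a, b)] → w = 0.71
R3 (z=67.5): soft=0.86, minor=0.20; AND[min(a, b)] → w = 0.20
R4 (z=59.0): ¬firm=1−0.90=0.10, none=0.71; AND[min(a, b)] → w = 0.10
Weighted average = (0.20·30.0 + 0.71·75.7 + 0.20·67.5 + 0.10·59.0) / (0.20 + 0.71 + 0.20 + 0.10)
  = 79.1470 / 1.2100 = 65.41

65.41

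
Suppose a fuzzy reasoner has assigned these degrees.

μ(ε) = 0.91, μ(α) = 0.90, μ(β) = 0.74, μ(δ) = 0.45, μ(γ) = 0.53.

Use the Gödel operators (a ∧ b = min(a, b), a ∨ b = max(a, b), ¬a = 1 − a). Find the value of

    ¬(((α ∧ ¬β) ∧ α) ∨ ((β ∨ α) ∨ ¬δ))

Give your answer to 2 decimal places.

0.10

¬β = 1 − 0.74 = 0.26
α ∧ ¬β = min(a, b) on (0.90, 0.26) = 0.26
(α ∧ ¬β) ∧ α = min(a, b) on (0.26, 0.90) = 0.26
β ∨ α = max(a, b) on (0.74, 0.90) = 0.90
¬δ = 1 − 0.45 = 0.55
(β ∨ α) ∨ ¬δ = max(a, b) on (0.90, 0.55) = 0.90
((α ∧ ¬β) ∧ α) ∨ ((β ∨ α) ∨ ¬δ) = max(a, b) on (0.26, 0.90) = 0.90
¬(((α ∧ ¬β) ∧ α) ∨ ((β ∨ α) ∨ ¬δ)) = 1 − 0.90 = 0.10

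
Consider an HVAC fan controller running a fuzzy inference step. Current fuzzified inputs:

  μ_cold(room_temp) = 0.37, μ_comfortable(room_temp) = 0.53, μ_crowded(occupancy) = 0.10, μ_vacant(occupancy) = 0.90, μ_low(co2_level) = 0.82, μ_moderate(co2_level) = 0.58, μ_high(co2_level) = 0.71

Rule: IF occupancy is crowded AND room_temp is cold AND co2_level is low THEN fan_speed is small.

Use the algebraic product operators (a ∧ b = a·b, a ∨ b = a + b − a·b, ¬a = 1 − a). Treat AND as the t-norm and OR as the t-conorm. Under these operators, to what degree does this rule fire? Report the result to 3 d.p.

firing strength: crowded=0.10, cold=0.37, low=0.82; AND[a·b] → w = 0.0303

0.030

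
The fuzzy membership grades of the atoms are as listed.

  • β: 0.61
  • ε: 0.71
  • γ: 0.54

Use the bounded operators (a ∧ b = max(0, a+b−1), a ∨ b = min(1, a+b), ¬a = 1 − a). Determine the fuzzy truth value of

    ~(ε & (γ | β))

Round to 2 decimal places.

0.29

γ | β = min(1, a+b) on (0.54, 0.61) = 1.00
ε & (γ | β) = max(0, a+b−1) on (0.71, 1.00) = 0.71
~(ε & (γ | β)) = 1 − 0.71 = 0.29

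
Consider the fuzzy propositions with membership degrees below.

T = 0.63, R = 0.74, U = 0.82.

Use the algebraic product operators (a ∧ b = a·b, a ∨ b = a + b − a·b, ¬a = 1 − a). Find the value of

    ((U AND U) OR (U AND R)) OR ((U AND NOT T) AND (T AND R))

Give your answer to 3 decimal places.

U AND U = a·b on (0.8200, 0.8200) = 0.6724
U AND R = a·b on (0.8200, 0.7400) = 0.6068
(U AND U) OR (U AND R) = a + b − a·b on (0.6724, 0.6068) = 0.8712
NOT T = 1 − 0.6300 = 0.3700
U AND NOT T = a·b on (0.8200, 0.3700) = 0.3034
T AND R = a·b on (0.6300, 0.7400) = 0.4662
(U AND NOT T) AND (T AND R) = a·b on (0.3034, 0.4662) = 0.1414
((U AND U) OR (U AND R)) OR ((U AND NOT T) AND (T AND R)) = a + b − a·b on (0.8712, 0.1414) = 0.8894

0.889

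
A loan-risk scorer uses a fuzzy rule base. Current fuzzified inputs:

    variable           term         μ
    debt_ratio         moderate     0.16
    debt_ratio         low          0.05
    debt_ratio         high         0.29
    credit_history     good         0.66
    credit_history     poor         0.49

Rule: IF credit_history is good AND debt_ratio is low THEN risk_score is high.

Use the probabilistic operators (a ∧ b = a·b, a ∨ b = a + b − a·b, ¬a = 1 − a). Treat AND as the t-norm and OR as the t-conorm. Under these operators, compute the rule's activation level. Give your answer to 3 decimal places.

firing strength: good=0.66, low=0.05; AND[a·b] → w = 0.0330

0.033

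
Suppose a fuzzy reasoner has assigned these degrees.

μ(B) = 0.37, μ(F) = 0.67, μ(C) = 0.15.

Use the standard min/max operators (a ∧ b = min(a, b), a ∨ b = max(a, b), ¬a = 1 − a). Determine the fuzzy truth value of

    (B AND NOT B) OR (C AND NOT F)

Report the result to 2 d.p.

0.37

NOT B = 1 − 0.37 = 0.63
B AND NOT B = min(a, b) on (0.37, 0.63) = 0.37
NOT F = 1 − 0.67 = 0.33
C AND NOT F = min(a, b) on (0.15, 0.33) = 0.15
(B AND NOT B) OR (C AND NOT F) = max(a, b) on (0.37, 0.15) = 0.37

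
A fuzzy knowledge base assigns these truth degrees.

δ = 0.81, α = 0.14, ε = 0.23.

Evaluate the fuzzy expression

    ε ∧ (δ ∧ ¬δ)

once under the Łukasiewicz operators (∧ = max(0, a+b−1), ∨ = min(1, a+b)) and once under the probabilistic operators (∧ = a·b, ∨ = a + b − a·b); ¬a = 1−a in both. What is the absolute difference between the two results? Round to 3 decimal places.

0.035

Under Łukasiewicz:
  ¬δ = 1 − 0.81 = 0.19
  δ ∧ ¬δ = max(0, a+b−1) on (0.81, 0.19) = 0.00
  ε ∧ (δ ∧ ¬δ) = max(0, a+b−1) on (0.23, 0.00) = 0.00
  → value = 0.0000
Under probabilistic:
  ¬δ = 1 − 0.8100 = 0.1900
  δ ∧ ¬δ = a·b on (0.8100, 0.1900) = 0.1539
  ε ∧ (δ ∧ ¬δ) = a·b on (0.2300, 0.1539) = 0.0354
  → value = 0.0354
|0.0000 − 0.0354| = 0.035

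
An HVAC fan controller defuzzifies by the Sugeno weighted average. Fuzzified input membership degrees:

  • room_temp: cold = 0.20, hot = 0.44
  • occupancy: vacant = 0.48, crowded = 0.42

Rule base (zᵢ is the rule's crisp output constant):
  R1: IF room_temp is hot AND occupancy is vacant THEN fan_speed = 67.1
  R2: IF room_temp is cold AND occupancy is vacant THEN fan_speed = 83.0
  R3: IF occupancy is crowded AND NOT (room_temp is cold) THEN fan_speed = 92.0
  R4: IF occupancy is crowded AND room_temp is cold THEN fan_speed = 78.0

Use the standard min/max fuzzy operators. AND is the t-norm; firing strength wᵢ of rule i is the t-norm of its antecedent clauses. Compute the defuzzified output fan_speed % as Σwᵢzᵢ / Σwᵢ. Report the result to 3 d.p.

R1 (z=67.1): hot=0.44, vacant=0.48; AND[min(a, b)] → w = 0.44
R2 (z=83.0): cold=0.20, vacant=0.48; AND[min(a, b)] → w = 0.20
R3 (z=92.0): crowded=0.42, ¬cold=1−0.20=0.80; AND[min(a, b)] → w = 0.42
R4 (z=78.0): crowded=0.42, cold=0.20; AND[min(a, b)] → w = 0.20
Weighted average = (0.44·67.1 + 0.20·83.0 + 0.42·92.0 + 0.20·78.0) / (0.44 + 0.20 + 0.42 + 0.20)
  = 100.3640 / 1.2600 = 79.654

79.654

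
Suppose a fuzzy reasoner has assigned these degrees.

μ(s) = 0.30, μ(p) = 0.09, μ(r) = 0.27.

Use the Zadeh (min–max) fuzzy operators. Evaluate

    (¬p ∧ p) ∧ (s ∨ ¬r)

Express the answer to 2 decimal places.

¬p = 1 − 0.09 = 0.91
¬p ∧ p = min(a, b) on (0.91, 0.09) = 0.09
¬r = 1 − 0.27 = 0.73
s ∨ ¬r = max(a, b) on (0.30, 0.73) = 0.73
(¬p ∧ p) ∧ (s ∨ ¬r) = min(a, b) on (0.09, 0.73) = 0.09

0.09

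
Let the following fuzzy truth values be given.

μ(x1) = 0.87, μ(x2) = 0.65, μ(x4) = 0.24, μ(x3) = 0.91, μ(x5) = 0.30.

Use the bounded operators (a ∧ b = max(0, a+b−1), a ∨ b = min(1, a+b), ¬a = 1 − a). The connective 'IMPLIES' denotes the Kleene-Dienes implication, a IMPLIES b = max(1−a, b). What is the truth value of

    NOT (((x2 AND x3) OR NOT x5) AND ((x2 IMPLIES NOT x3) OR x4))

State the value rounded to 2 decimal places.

x2 AND x3 = max(0, a+b−1) on (0.65, 0.91) = 0.56
NOT x5 = 1 − 0.30 = 0.70
(x2 AND x3) OR NOT x5 = min(1, a+b) on (0.56, 0.70) = 1.00
NOT x3 = 1 − 0.91 = 0.09
x2 IMPLIES NOT x3  [Kleene-Dienes: max(1−a, b)] with a=0.65, b=0.09 → 0.35
(x2 IMPLIES NOT x3) OR x4 = min(1, a+b) on (0.35, 0.24) = 0.59
((x2 AND x3) OR NOT x5) AND ((x2 IMPLIES NOT x3) OR x4) = max(0, a+b−1) on (1.00, 0.59) = 0.59
NOT (((x2 AND x3) OR NOT x5) AND ((x2 IMPLIES NOT x3) OR x4)) = 1 − 0.59 = 0.41

0.41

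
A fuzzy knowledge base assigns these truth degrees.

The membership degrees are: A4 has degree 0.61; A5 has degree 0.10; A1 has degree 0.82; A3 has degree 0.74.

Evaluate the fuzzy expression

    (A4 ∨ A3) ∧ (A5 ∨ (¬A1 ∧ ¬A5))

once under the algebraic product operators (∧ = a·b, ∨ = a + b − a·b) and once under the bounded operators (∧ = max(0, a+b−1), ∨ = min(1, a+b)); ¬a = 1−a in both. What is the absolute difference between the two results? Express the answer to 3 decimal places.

0.041

Under algebraic product:
  A4 ∨ A3 = a + b − a·b on (0.6100, 0.7400) = 0.8986
  ¬A1 = 1 − 0.8200 = 0.1800
  ¬A5 = 1 − 0.1000 = 0.9000
  ¬A1 ∧ ¬A5 = a·b on (0.1800, 0.9000) = 0.1620
  A5 ∨ (¬A1 ∧ ¬A5) = a + b − a·b on (0.1000, 0.1620) = 0.2458
  (A4 ∨ A3) ∧ (A5 ∨ (¬A1 ∧ ¬A5)) = a·b on (0.8986, 0.2458) = 0.2209
  → value = 0.2209
Under bounded:
  A4 ∨ A3 = min(1, a+b) on (0.61, 0.74) = 1.00
  ¬A1 = 1 − 0.82 = 0.18
  ¬A5 = 1 − 0.10 = 0.90
  ¬A1 ∧ ¬A5 = max(0, a+b−1) on (0.18, 0.90) = 0.08
  A5 ∨ (¬A1 ∧ ¬A5) = min(1, a+b) on (0.10, 0.08) = 0.18
  (A4 ∨ A3) ∧ (A5 ∨ (¬A1 ∧ ¬A5)) = max(0, a+b−1) on (1.00, 0.18) = 0.18
  → value = 0.1800
|0.2209 − 0.1800| = 0.041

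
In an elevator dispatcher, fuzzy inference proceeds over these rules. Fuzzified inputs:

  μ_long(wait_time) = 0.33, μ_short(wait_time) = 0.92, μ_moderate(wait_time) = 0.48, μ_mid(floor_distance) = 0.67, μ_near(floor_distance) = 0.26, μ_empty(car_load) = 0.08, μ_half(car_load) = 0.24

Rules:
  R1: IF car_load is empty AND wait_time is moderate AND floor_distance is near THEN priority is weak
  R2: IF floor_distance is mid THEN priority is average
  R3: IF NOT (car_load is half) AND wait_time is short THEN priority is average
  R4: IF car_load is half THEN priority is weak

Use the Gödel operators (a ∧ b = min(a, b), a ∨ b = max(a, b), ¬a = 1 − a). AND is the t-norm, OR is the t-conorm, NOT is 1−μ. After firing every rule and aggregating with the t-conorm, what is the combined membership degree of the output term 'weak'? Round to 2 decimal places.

0.24

R1: empty=0.08, moderate=0.48, near=0.26; AND[min(a, b)] → w = 0.08
R2: mid=0.67 → w = 0.67
R3: ¬half=1−0.24=0.76, short=0.92; AND[min(a, b)] → w = 0.76
R4: half=0.24 → w = 0.24
Rules with consequent 'weak': {R1, R4} → strengths 0.08, 0.24
Aggregate via t-conorm [max(a, b)]: 0.24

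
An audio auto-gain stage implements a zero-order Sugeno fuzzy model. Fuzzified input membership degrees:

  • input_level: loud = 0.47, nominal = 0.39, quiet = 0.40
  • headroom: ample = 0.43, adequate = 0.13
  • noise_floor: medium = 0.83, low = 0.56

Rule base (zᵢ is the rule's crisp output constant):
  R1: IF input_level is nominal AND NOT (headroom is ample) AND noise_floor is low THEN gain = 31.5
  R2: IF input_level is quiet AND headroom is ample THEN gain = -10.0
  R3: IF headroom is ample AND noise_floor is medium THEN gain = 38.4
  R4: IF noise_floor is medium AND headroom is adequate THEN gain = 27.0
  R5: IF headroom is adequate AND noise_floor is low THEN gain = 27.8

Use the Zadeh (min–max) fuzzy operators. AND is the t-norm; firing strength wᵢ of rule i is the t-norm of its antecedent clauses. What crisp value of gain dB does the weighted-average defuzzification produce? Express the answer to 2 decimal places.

21.57

R1 (z=31.5): nominal=0.39, ¬ample=1−0.43=0.57, low=0.56; AND[min(a, b)] → w = 0.39
R2 (z=-10.0): quiet=0.40, ample=0.43; AND[min(a, b)] → w = 0.40
R3 (z=38.4): ample=0.43, medium=0.83; AND[min(a, b)] → w = 0.43
R4 (z=27.0): medium=0.83, adequate=0.13; AND[min(a, b)] → w = 0.13
R5 (z=27.8): adequate=0.13, low=0.56; AND[min(a, b)] → w = 0.13
Weighted average = (0.39·31.5 + 0.40·-10.0 + 0.43·38.4 + 0.13·27.0 + 0.13·27.8) / (0.39 + 0.40 + 0.43 + 0.13 + 0.13)
  = 31.9210 / 1.4800 = 21.57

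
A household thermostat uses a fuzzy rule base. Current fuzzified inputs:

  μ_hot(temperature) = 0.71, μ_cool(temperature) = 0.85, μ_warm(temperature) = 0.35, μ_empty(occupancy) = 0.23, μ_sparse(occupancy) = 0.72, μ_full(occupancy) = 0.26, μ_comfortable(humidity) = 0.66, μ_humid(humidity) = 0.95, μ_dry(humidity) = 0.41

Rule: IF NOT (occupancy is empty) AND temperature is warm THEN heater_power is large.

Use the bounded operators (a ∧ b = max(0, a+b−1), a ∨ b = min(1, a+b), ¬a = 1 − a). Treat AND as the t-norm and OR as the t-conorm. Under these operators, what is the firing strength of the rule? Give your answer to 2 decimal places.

0.12

firing strength: ¬empty=1−0.23=0.77, warm=0.35; AND[max(0, a+b−1)] → w = 0.12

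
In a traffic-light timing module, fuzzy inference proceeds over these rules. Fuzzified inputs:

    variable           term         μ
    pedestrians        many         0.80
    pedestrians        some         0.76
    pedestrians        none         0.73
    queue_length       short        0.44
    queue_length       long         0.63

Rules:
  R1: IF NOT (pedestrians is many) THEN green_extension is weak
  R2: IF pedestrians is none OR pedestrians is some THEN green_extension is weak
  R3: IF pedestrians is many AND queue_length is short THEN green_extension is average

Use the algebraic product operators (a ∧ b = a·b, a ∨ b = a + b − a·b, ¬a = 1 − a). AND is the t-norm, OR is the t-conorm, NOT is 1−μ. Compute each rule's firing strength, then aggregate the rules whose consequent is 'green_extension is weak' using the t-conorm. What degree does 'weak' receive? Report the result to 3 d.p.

R1: ¬many=1−0.80=0.20 → w = 0.2000
R2: none=0.73, some=0.76; OR[a + b − a·b] → w = 0.9352
R3: many=0.80, short=0.44; AND[a·b] → w = 0.3520
Rules with consequent 'weak': {R1, R2} → strengths 0.2000, 0.9352
Aggregate via t-conorm [a + b − a·b]: 0.9482

0.948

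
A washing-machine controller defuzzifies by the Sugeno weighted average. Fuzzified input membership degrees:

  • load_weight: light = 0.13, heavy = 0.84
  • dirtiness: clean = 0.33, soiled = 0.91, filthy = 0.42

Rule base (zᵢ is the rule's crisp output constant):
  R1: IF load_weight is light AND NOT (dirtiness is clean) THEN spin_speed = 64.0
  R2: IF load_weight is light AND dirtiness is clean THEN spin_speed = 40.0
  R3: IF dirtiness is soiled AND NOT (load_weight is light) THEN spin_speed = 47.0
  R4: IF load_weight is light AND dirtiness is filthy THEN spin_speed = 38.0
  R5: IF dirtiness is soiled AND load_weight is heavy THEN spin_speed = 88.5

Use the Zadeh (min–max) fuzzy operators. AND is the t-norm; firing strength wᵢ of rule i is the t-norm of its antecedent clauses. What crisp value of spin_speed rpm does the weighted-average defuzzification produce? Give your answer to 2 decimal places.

R1 (z=64.0): light=0.13, ¬clean=1−0.33=0.67; AND[min(a, b)] → w = 0.13
R2 (z=40.0): light=0.13, clean=0.33; AND[min(a, b)] → w = 0.13
R3 (z=47.0): soiled=0.91, ¬light=1−0.13=0.87; AND[min(a, b)] → w = 0.87
R4 (z=38.0): light=0.13, filthy=0.42; AND[min(a, b)] → w = 0.13
R5 (z=88.5): soiled=0.91, heavy=0.84; AND[min(a, b)] → w = 0.84
Weighted average = (0.13·64.0 + 0.13·40.0 + 0.87·47.0 + 0.13·38.0 + 0.84·88.5) / (0.13 + 0.13 + 0.87 + 0.13 + 0.84)
  = 133.6900 / 2.1000 = 63.66

63.66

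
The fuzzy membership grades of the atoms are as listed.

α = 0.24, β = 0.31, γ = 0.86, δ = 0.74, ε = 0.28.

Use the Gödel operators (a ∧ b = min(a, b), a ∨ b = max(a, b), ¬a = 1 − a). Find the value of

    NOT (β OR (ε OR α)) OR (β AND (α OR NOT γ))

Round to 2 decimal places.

ε OR α = max(a, b) on (0.28, 0.24) = 0.28
β OR (ε OR α) = max(a, b) on (0.31, 0.28) = 0.31
NOT (β OR (ε OR α)) = 1 − 0.31 = 0.69
NOT γ = 1 − 0.86 = 0.14
α OR NOT γ = max(a, b) on (0.24, 0.14) = 0.24
β AND (α OR NOT γ) = min(a, b) on (0.31, 0.24) = 0.24
NOT (β OR (ε OR α)) OR (β AND (α OR NOT γ)) = max(a, b) on (0.69, 0.24) = 0.69

0.69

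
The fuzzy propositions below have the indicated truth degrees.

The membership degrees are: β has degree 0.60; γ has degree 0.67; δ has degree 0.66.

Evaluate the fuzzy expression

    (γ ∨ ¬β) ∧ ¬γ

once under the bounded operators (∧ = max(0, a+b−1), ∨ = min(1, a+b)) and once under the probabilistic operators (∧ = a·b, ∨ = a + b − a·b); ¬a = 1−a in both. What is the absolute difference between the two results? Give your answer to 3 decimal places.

Under bounded:
  ¬β = 1 − 0.60 = 0.40
  γ ∨ ¬β = min(1, a+b) on (0.67, 0.40) = 1.00
  ¬γ = 1 − 0.67 = 0.33
  (γ ∨ ¬β) ∧ ¬γ = max(0, a+b−1) on (1.00, 0.33) = 0.33
  → value = 0.3300
Under probabilistic:
  ¬β = 1 − 0.6000 = 0.4000
  γ ∨ ¬β = a + b − a·b on (0.6700, 0.4000) = 0.8020
  ¬γ = 1 − 0.6700 = 0.3300
  (γ ∨ ¬β) ∧ ¬γ = a·b on (0.8020, 0.3300) = 0.2647
  → value = 0.2647
|0.3300 − 0.2647| = 0.065

0.065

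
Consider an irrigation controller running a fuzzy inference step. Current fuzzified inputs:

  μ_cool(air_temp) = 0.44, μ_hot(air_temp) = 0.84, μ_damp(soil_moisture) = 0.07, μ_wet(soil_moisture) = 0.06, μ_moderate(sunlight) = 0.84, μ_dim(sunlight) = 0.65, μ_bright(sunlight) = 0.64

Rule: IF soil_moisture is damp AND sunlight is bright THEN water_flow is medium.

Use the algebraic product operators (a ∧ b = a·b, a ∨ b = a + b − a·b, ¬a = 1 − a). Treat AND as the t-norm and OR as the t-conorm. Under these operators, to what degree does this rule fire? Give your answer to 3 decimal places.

0.045

firing strength: damp=0.07, bright=0.64; AND[a·b] → w = 0.0448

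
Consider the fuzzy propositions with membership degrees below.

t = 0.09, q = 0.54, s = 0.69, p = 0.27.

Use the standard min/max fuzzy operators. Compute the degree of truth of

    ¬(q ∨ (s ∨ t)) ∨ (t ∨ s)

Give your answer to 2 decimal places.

s ∨ t = max(a, b) on (0.69, 0.09) = 0.69
q ∨ (s ∨ t) = max(a, b) on (0.54, 0.69) = 0.69
¬(q ∨ (s ∨ t)) = 1 − 0.69 = 0.31
t ∨ s = max(a, b) on (0.09, 0.69) = 0.69
¬(q ∨ (s ∨ t)) ∨ (t ∨ s) = max(a, b) on (0.31, 0.69) = 0.69

0.69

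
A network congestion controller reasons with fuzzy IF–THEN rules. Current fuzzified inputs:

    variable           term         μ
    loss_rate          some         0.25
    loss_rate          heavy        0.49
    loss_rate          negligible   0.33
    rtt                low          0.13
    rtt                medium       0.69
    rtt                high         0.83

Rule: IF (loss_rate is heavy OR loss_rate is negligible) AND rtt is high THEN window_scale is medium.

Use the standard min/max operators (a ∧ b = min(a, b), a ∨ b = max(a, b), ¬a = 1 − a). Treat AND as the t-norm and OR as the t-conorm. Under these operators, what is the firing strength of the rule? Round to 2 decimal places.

0.49

firing strength: (heavy=0.49 OR negligible=0.33) = 0.49; AND[min(a, b)] with high=0.83 → w = 0.49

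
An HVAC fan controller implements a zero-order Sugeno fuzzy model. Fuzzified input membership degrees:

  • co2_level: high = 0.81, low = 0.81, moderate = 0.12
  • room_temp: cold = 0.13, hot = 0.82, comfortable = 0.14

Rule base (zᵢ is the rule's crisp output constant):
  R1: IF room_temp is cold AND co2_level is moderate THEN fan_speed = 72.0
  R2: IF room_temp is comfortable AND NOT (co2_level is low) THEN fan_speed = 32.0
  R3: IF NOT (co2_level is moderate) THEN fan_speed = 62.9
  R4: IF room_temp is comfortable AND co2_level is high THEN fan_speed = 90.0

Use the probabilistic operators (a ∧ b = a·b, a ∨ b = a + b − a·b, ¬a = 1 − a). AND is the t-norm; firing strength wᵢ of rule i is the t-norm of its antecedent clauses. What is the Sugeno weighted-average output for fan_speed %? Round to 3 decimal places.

65.211

R1 (z=72.0): cold=0.13, moderate=0.12; AND[a·b] → w = 0.0156
R2 (z=32.0): comfortable=0.14, ¬low=1−0.81=0.19; AND[a·b] → w = 0.0266
R3 (z=62.9): ¬moderate=1−0.12=0.88 → w = 0.8800
R4 (z=90.0): comfortable=0.14, high=0.81; AND[a·b] → w = 0.1134
Weighted average = (0.0156·72.0 + 0.0266·32.0 + 0.8800·62.9 + 0.1134·90.0) / (0.0156 + 0.0266 + 0.8800 + 0.1134)
  = 67.5324 / 1.0356 = 65.211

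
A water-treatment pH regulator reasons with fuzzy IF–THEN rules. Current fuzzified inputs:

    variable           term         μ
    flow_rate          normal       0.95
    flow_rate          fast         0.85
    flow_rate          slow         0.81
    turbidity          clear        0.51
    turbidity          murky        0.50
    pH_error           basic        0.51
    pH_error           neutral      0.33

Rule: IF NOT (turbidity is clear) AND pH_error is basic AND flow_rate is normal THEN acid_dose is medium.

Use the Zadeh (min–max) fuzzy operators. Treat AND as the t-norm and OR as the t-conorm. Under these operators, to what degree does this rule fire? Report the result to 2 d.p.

0.49

firing strength: ¬clear=1−0.51=0.49, basic=0.51, normal=0.95; AND[min(a, b)] → w = 0.49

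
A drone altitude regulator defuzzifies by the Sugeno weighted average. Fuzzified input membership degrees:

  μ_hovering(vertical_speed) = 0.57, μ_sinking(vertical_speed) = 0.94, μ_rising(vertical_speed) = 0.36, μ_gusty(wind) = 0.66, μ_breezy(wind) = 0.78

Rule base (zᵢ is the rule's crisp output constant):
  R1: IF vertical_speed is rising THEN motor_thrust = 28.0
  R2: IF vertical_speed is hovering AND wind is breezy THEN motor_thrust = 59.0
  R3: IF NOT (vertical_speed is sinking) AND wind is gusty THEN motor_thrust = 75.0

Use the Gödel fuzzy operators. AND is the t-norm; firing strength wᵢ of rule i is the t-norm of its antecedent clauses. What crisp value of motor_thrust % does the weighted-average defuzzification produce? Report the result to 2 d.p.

R1 (z=28.0): rising=0.36 → w = 0.36
R2 (z=59.0): hovering=0.57, breezy=0.78; AND[min(a, b)] → w = 0.57
R3 (z=75.0): ¬sinking=1−0.94=0.06, gusty=0.66; AND[min(a, b)] → w = 0.06
Weighted average = (0.36·28.0 + 0.57·59.0 + 0.06·75.0) / (0.36 + 0.57 + 0.06)
  = 48.2100 / 0.9900 = 48.70

48.70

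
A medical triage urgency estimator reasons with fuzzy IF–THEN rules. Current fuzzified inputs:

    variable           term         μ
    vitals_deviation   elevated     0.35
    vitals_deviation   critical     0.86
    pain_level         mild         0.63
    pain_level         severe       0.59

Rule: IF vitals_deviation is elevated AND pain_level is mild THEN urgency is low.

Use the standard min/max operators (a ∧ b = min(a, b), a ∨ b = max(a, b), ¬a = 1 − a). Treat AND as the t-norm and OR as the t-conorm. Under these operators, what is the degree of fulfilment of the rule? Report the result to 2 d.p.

0.35

firing strength: elevated=0.35, mild=0.63; AND[min(a, b)] → w = 0.35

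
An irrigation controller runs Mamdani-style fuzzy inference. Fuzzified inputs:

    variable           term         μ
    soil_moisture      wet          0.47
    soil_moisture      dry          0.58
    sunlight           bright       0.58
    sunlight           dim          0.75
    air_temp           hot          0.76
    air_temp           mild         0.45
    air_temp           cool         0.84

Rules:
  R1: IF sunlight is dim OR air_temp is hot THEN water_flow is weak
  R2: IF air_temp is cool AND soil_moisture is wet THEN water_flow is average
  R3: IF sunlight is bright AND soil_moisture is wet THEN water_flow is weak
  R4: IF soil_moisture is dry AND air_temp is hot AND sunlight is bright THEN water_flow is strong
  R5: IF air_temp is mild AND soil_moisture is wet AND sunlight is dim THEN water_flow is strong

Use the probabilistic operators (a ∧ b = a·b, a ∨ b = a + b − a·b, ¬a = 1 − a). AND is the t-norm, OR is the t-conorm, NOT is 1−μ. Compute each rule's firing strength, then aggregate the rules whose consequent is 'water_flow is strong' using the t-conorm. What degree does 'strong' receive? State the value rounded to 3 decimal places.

0.374

R1: dim=0.75, hot=0.76; OR[a + b − a·b] → w = 0.9400
R2: cool=0.84, wet=0.47; AND[a·b] → w = 0.3948
R3: bright=0.58, wet=0.47; AND[a·b] → w = 0.2726
R4: dry=0.58, hot=0.76, bright=0.58; AND[a·b] → w = 0.2557
R5: mild=0.45, wet=0.47, dim=0.75; AND[a·b] → w = 0.1586
Rules with consequent 'strong': {R4, R5} → strengths 0.2557, 0.1586
Aggregate via t-conorm [a + b − a·b]: 0.3737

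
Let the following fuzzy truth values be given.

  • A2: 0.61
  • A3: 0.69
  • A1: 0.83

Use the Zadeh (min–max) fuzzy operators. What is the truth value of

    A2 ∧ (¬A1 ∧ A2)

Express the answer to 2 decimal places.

0.17

¬A1 = 1 − 0.83 = 0.17
¬A1 ∧ A2 = min(a, b) on (0.17, 0.61) = 0.17
A2 ∧ (¬A1 ∧ A2) = min(a, b) on (0.61, 0.17) = 0.17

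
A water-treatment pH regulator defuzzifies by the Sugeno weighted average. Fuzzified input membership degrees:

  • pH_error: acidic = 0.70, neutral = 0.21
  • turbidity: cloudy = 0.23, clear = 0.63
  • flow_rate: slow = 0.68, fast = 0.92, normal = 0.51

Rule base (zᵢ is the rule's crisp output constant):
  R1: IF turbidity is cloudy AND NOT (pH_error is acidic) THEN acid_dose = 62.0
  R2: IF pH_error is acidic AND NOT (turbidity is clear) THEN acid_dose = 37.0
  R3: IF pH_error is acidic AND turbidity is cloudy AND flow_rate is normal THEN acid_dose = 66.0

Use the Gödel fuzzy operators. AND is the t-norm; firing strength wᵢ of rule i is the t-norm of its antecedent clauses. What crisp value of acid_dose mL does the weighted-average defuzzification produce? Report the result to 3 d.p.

51.964

R1 (z=62.0): cloudy=0.23, ¬acidic=1−0.70=0.30; AND[min(a, b)] → w = 0.23
R2 (z=37.0): acidic=0.70, ¬clear=1−0.63=0.37; AND[min(a, b)] → w = 0.37
R3 (z=66.0): acidic=0.70, cloudy=0.23, normal=0.51; AND[min(a, b)] → w = 0.23
Weighted average = (0.23·62.0 + 0.37·37.0 + 0.23·66.0) / (0.23 + 0.37 + 0.23)
  = 43.1300 / 0.8300 = 51.964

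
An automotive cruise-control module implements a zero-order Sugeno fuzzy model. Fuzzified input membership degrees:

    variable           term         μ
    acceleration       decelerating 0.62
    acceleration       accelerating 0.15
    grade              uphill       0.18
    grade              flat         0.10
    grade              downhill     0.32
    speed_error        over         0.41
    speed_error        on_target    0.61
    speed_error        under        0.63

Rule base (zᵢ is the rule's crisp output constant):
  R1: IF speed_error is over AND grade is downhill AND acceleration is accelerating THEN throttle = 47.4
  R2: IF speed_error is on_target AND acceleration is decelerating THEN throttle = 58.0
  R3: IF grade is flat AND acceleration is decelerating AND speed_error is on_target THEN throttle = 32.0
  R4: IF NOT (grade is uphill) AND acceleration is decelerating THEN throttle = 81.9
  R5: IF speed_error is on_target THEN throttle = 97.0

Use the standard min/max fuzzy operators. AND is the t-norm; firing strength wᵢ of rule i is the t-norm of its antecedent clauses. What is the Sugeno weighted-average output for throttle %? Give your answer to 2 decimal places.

74.47

R1 (z=47.4): over=0.41, downhill=0.32, accelerating=0.15; AND[min(a, b)] → w = 0.15
R2 (z=58.0): on_target=0.61, decelerating=0.62; AND[min(a, b)] → w = 0.61
R3 (z=32.0): flat=0.10, decelerating=0.62, on_target=0.61; AND[min(a, b)] → w = 0.10
R4 (z=81.9): ¬uphill=1−0.18=0.82, decelerating=0.62; AND[min(a, b)] → w = 0.62
R5 (z=97.0): on_target=0.61 → w = 0.61
Weighted average = (0.15·47.4 + 0.61·58.0 + 0.10·32.0 + 0.62·81.9 + 0.61·97.0) / (0.15 + 0.61 + 0.10 + 0.62 + 0.61)
  = 155.6380 / 2.0900 = 74.47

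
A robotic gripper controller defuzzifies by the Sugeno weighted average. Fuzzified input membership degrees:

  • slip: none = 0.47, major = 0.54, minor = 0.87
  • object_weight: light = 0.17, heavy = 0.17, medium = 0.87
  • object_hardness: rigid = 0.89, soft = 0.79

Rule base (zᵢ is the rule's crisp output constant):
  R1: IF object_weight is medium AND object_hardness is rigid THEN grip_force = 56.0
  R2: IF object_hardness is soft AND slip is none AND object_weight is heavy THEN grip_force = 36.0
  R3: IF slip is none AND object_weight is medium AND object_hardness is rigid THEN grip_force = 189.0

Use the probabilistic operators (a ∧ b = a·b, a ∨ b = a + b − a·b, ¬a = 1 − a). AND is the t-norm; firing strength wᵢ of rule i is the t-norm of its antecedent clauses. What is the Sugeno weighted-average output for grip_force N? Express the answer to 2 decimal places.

R1 (z=56.0): medium=0.87, rigid=0.89; AND[a·b] → w = 0.7743
R2 (z=36.0): soft=0.79, none=0.47, heavy=0.17; AND[a·b] → w = 0.0631
R3 (z=189.0): none=0.47, medium=0.87, rigid=0.89; AND[a·b] → w = 0.3639
Weighted average = (0.7743·56.0 + 0.0631·36.0 + 0.3639·189.0) / (0.7743 + 0.0631 + 0.3639)
  = 114.4142 / 1.2013 = 95.24

95.24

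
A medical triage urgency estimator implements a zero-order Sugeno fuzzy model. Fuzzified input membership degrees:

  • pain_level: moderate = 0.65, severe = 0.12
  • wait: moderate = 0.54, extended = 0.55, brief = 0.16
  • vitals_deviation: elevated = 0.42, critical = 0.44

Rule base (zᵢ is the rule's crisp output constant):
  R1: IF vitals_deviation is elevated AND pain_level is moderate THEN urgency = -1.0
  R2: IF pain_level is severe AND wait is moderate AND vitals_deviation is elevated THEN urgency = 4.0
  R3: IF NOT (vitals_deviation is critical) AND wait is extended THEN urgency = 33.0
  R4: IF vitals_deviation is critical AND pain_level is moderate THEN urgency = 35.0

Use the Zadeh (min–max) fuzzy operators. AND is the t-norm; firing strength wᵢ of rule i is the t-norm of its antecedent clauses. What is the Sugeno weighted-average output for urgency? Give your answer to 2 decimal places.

21.97

R1 (z=-1.0): elevated=0.42, moderate=0.65; AND[min(a, b)] → w = 0.42
R2 (z=4.0): severe=0.12, moderate=0.54, elevated=0.42; AND[min(a, b)] → w = 0.12
R3 (z=33.0): ¬critical=1−0.44=0.56, extended=0.55; AND[min(a, b)] → w = 0.55
R4 (z=35.0): critical=0.44, moderate=0.65; AND[min(a, b)] → w = 0.44
Weighted average = (0.42·-1.0 + 0.12·4.0 + 0.55·33.0 + 0.44·35.0) / (0.42 + 0.12 + 0.55 + 0.44)
  = 33.6100 / 1.5300 = 21.97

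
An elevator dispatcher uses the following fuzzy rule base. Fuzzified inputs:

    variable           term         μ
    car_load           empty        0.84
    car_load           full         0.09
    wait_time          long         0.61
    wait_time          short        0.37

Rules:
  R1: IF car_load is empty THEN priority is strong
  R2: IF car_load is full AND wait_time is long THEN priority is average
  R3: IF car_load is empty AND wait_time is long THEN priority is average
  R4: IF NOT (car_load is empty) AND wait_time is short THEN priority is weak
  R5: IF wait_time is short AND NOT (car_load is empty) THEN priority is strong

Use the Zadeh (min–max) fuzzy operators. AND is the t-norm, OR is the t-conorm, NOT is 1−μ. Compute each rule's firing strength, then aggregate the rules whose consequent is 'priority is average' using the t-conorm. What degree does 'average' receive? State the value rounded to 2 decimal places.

R1: empty=0.84 → w = 0.84
R2: full=0.09, long=0.61; AND[min(a, b)] → w = 0.09
R3: empty=0.84, long=0.61; AND[min(a, b)] → w = 0.61
R4: ¬empty=1−0.84=0.16, short=0.37; AND[min(a, b)] → w = 0.16
R5: short=0.37, ¬empty=1−0.84=0.16; AND[min(a, b)] → w = 0.16
Rules with consequent 'average': {R2, R3} → strengths 0.09, 0.61
Aggregate via t-conorm [max(a, b)]: 0.61

0.61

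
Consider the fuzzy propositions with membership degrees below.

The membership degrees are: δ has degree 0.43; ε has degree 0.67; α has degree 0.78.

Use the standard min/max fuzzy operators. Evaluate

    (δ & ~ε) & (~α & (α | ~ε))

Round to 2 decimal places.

0.22

~ε = 1 − 0.67 = 0.33
δ & ~ε = min(a, b) on (0.43, 0.33) = 0.33
~α = 1 − 0.78 = 0.22
~ε = 1 − 0.67 = 0.33
α | ~ε = max(a, b) on (0.78, 0.33) = 0.78
~α & (α | ~ε) = min(a, b) on (0.22, 0.78) = 0.22
(δ & ~ε) & (~α & (α | ~ε)) = min(a, b) on (0.33, 0.22) = 0.22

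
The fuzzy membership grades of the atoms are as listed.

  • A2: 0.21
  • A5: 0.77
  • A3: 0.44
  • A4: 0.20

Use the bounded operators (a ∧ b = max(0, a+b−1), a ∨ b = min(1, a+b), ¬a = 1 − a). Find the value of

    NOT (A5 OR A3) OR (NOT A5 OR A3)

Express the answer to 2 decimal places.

A5 OR A3 = min(1, a+b) on (0.77, 0.44) = 1.00
NOT (A5 OR A3) = 1 − 1.00 = 0.00
NOT A5 = 1 − 0.77 = 0.23
NOT A5 OR A3 = min(1, a+b) on (0.23, 0.44) = 0.67
NOT (A5 OR A3) OR (NOT A5 OR A3) = min(1, a+b) on (0.00, 0.67) = 0.67

0.67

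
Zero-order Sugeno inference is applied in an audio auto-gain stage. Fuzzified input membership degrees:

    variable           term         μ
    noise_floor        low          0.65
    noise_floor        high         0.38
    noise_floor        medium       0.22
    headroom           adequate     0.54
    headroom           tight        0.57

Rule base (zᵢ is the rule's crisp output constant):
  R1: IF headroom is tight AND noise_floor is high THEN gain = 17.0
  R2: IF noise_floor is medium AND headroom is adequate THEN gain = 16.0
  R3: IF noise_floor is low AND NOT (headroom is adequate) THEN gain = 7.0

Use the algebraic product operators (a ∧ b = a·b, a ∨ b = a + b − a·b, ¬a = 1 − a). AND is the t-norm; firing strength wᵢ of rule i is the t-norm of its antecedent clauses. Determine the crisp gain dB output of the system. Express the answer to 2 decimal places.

12.10

R1 (z=17.0): tight=0.57, high=0.38; AND[a·b] → w = 0.2166
R2 (z=16.0): medium=0.22, adequate=0.54; AND[a·b] → w = 0.1188
R3 (z=7.0): low=0.65, ¬adequate=1−0.54=0.46; AND[a·b] → w = 0.2990
Weighted average = (0.2166·17.0 + 0.1188·16.0 + 0.2990·7.0) / (0.2166 + 0.1188 + 0.2990)
  = 7.6760 / 0.6344 = 12.10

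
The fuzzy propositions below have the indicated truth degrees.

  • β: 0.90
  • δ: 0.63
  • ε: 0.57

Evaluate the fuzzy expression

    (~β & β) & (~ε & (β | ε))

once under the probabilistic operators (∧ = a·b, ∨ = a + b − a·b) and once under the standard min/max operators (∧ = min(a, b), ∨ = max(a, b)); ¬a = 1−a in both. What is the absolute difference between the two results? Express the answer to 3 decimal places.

Under probabilistic:
  ~β = 1 − 0.9000 = 0.1000
  ~β & β = a·b on (0.1000, 0.9000) = 0.0900
  ~ε = 1 − 0.5700 = 0.4300
  β | ε = a + b − a·b on (0.9000, 0.5700) = 0.9570
  ~ε & (β | ε) = a·b on (0.4300, 0.9570) = 0.4115
  (~β & β) & (~ε & (β | ε)) = a·b on (0.0900, 0.4115) = 0.0370
  → value = 0.0370
Under standard min/max:
  ~β = 1 − 0.90 = 0.10
  ~β & β = min(a, b) on (0.10, 0.90) = 0.10
  ~ε = 1 − 0.57 = 0.43
  β | ε = max(a, b) on (0.90, 0.57) = 0.90
  ~ε & (β | ε) = min(a, b) on (0.43, 0.90) = 0.43
  (~β & β) & (~ε & (β | ε)) = min(a, b) on (0.10, 0.43) = 0.10
  → value = 0.1000
|0.0370 − 0.1000| = 0.063

0.063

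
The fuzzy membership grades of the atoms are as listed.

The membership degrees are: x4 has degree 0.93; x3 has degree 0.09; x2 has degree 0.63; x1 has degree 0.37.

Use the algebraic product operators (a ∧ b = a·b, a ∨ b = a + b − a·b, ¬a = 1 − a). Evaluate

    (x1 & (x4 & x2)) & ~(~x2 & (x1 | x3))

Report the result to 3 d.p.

x4 & x2 = a·b on (0.9300, 0.6300) = 0.5859
x1 & (x4 & x2) = a·b on (0.3700, 0.5859) = 0.2168
~x2 = 1 − 0.6300 = 0.3700
x1 | x3 = a + b − a·b on (0.3700, 0.0900) = 0.4267
~x2 & (x1 | x3) = a·b on (0.3700, 0.4267) = 0.1579
~(~x2 & (x1 | x3)) = 1 − 0.1579 = 0.8421
(x1 & (x4 & x2)) & ~(~x2 & (x1 | x3)) = a·b on (0.2168, 0.8421) = 0.1826

0.183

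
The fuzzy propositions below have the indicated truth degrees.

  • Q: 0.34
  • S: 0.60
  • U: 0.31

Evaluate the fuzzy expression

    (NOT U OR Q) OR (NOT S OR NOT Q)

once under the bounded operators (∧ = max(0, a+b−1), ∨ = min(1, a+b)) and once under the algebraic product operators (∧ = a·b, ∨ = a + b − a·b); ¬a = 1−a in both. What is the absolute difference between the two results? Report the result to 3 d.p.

0.042

Under bounded:
  NOT U = 1 − 0.31 = 0.69
  NOT U OR Q = min(1, a+b) on (0.69, 0.34) = 1.00
  NOT S = 1 − 0.60 = 0.40
  NOT Q = 1 − 0.34 = 0.66
  NOT S OR NOT Q = min(1, a+b) on (0.40, 0.66) = 1.00
  (NOT U OR Q) OR (NOT S OR NOT Q) = min(1, a+b) on (1.00, 1.00) = 1.00
  → value = 1.0000
Under algebraic product:
  NOT U = 1 − 0.3100 = 0.6900
  NOT U OR Q = a + b − a·b on (0.6900, 0.3400) = 0.7954
  NOT S = 1 − 0.6000 = 0.4000
  NOT Q = 1 − 0.3400 = 0.6600
  NOT S OR NOT Q = a + b − a·b on (0.4000, 0.6600) = 0.7960
  (NOT U OR Q) OR (NOT S OR NOT Q) = a + b − a·b on (0.7954, 0.7960) = 0.9583
  → value = 0.9583
|1.0000 − 0.9583| = 0.042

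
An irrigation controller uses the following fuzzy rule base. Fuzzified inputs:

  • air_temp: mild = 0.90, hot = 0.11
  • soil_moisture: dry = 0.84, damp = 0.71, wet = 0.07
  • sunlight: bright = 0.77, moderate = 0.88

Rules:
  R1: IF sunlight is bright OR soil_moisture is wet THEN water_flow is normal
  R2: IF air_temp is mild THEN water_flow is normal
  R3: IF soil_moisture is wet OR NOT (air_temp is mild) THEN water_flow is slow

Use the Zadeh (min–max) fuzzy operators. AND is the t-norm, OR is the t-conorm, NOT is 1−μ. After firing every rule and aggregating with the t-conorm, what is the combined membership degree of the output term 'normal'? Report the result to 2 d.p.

R1: bright=0.77, wet=0.07; OR[max(a, b)] → w = 0.77
R2: mild=0.90 → w = 0.90
R3: wet=0.07, ¬mild=1−0.90=0.10; OR[max(a, b)] → w = 0.10
Rules with consequent 'normal': {R1, R2} → strengths 0.77, 0.90
Aggregate via t-conorm [max(a, b)]: 0.90

0.90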